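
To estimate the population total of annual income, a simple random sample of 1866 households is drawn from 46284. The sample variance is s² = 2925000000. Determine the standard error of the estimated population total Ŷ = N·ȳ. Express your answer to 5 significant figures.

Var(Ŷ) = N²·Var(ȳ) = N²·(1 − n/N)·s²/n.
f = 1866/46284 = 0.04031631; Var(ȳ) = 0.95968369·2925000000/1866 = 1.5043273 × 10^6.
Var(Ŷ) = 46284² · (1.5043273 × 10^6) = 3.222583 × 10^15.
SE(Ŷ) = √(3.222583 × 10^15) = 5.6768 × 10^7.

5.6768 × 10^7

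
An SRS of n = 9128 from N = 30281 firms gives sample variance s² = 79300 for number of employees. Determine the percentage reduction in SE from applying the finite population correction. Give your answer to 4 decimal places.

16.4203

f = n/N = 9128/30281 = 0.30144315.
SE_no-fpc = √(s²/n) = 2.9474658; SE_fpc = √((1−f)s²/n) = 2.4634835.
Ratio = √(1−f) = 0.83579713. Reduction = 100·(1 − 0.83579713) = 16.4203%.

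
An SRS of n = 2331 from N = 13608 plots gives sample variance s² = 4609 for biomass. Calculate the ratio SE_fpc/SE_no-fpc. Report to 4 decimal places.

0.9103

f = n/N = 2331/13608 = 0.17129630.
SE_no-fpc = √(s²/n) = 1.4061518; SE_fpc = √((1−f)s²/n) = 1.2800645.
Ratio = √(1−f) = 0.91033164.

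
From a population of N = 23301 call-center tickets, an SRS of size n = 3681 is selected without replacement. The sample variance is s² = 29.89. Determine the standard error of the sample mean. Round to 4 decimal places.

Under SRS without replacement, Var(ȳ) = (1 − f)·s²/n with f = n/N = 3681/23301 = 0.15797605.
Var(ȳ) = (1 − 0.15797605)·29.89/3681 = 0.84202395·0.0081200761 = 0.0068372985.
SE(ȳ) = √(0.0068372985) = 0.0827.

0.0827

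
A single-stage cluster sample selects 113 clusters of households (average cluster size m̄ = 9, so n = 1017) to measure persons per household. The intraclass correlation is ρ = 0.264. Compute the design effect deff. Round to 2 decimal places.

deff = 1 + (9 − 1)·0.264 = 1 + 2.112 = 3.112.

3.11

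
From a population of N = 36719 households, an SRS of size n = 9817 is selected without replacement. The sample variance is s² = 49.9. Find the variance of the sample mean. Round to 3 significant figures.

Under SRS without replacement, Var(ȳ) = (1 − f)·s²/n with f = n/N = 9817/36719 = 0.26735478.
Var(ȳ) = (1 − 0.26735478)·49.9/9817 = 0.73264522·0.0050830193 = 0.0037240498.

0.00372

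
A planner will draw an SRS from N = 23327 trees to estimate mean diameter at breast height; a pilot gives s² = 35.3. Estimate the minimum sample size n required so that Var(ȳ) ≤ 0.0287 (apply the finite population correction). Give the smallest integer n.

Without fpc, n₀ = s²/D = 35.3/0.0287 = 1229.9652.
With fpc, (1 − n/N)·s²/n ≤ D requires n ≥ n₀/(1 + n₀/N) = 1229.9652/(1 + 1229.9652/23327) = 1168.3609.
Rounding up, n = 1169.

1169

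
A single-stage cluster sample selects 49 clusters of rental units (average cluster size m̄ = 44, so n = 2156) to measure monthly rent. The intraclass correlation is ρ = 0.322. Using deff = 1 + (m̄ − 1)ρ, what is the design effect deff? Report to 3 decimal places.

14.846

deff = 1 + (44 − 1)·0.322 = 1 + 13.846 = 14.846.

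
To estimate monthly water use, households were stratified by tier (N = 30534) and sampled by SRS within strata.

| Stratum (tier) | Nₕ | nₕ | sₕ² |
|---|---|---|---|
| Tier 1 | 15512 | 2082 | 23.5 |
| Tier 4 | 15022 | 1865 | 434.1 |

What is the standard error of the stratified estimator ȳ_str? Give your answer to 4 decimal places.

0.2277

Var(ȳ_str) = Σₕ Wₕ²(1 − fₕ)sₕ²/nₕ with Wₕ = Nₕ/N, N = 30534.
Tier 1: Wₕ = 0.50802384; term = 0.50802384²·(1 − 0.13421867)·23.5/2082 = 0.0025221072.
Tier 4: Wₕ = 0.49197616; term = 0.49197616²·(1 − 0.12415124)·434.1/1865 = 0.049343299.
Sum = 0.051865406.
SE = √(0.051865406) = 0.2277.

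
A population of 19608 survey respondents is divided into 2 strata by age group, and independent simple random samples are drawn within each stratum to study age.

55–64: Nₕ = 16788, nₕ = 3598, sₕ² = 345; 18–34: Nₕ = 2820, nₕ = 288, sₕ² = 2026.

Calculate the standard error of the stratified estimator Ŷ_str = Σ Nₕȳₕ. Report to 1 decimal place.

8453.5

Var(Ŷ_str) = Σₕ Nₕ²(1 − fₕ)sₕ²/nₕ.
55–64: 16788²·(1 − 3598/16788)·345/3598 = 2.1232527 × 10^7.
18–34: 2820²·(1 − 288/2820)·2026/288 = 5.0229605 × 10^7.
Sum = 7.1462132 × 10^7.
SE = √(7.1462132 × 10^7) = 8453.5.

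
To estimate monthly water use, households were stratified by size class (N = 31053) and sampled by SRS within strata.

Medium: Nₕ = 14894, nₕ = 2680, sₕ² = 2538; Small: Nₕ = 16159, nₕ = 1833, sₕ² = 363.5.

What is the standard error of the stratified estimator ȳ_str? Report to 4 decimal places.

0.4757

Var(ȳ_str) = Σₕ Wₕ²(1 − fₕ)sₕ²/nₕ with Wₕ = Nₕ/N, N = 31053.
Medium: Wₕ = 0.47963160; term = 0.47963160²·(1 − 0.17993823)·2538/2680 = 0.17865656.
Small: Wₕ = 0.52036840; term = 0.52036840²·(1 − 0.11343524)·363.5/1833 = 0.047607377.
Sum = 0.22626394.
SE = √(0.22626394) = 0.4757.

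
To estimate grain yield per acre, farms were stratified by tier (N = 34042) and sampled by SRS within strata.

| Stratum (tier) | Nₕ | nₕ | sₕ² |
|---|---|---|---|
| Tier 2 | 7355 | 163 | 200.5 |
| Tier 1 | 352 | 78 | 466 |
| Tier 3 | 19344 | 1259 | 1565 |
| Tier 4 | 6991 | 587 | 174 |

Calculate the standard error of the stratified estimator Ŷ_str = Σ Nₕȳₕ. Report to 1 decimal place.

22666.7

Var(Ŷ_str) = Σₕ Nₕ²(1 − fₕ)sₕ²/nₕ.
Tier 2: 7355²·(1 − 163/7355)·200.5/163 = 6.5066752 × 10^7.
Tier 1: 352²·(1 − 78/352)·466/78 = 576214.97.
Tier 3: 19344²·(1 − 1259/19344)·1565/1259 = 4.3486395 × 10^8.
Tier 4: 6991²·(1 − 587/6991)·174/587 = 1.3270943 × 10^7.
Sum = 5.1377786 × 10^8.
SE = √(5.1377786 × 10^8) = 22666.7.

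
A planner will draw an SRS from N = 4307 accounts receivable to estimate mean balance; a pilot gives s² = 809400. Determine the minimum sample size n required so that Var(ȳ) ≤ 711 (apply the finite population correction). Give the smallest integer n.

Without fpc, n₀ = s²/D = 809400/711 = 1138.3966.
With fpc, (1 − n/N)·s²/n ≤ D requires n ≥ n₀/(1 + n₀/N) = 1138.3966/(1 + 1138.3966/4307) = 900.4072.
Rounding up, n = 901.

901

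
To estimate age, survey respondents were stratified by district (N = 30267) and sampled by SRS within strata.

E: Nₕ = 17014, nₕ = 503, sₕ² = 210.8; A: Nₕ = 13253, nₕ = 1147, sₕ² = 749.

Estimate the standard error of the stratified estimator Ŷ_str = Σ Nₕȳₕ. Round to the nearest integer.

Var(Ŷ_str) = Σₕ Nₕ²(1 − fₕ)sₕ²/nₕ.
E: 17014²·(1 − 503/17014)·210.8/503 = 1.1772872 × 10^8.
A: 13253²·(1 − 1147/13253)·749/1147 = 1.0476911 × 10^8.
Sum = 2.2249783 × 10^8.
SE = √(2.2249783 × 10^8) = 14916.

14916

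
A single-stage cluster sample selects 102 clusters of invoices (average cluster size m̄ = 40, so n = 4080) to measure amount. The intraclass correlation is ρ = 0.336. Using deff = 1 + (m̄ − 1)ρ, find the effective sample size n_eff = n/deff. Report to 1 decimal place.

deff = 1 + (40 − 1)·0.336 = 1 + 13.104 = 14.104.
n_eff = 4080 / 14.104 = 289.3.

289.3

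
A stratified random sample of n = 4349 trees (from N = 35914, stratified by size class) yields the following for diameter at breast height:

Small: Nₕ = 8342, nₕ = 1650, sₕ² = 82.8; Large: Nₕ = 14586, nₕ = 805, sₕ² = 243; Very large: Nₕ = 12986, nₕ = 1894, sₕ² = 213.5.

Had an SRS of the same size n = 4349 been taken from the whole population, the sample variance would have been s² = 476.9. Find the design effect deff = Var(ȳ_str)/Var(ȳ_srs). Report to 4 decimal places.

Var(ȳ_str) = Σ Wₕ²(1−fₕ)sₕ²/nₕ with Wₕ = Nₕ/35914:
  Small: (8342/35914)²·(1−1650/8342)·82.8/1650 = 0.0021719256
  Large: (14586/35914)²·(1−805/14586)·243/805 = 0.047043517
  Very large: (12986/35914)²·(1−1894/12986)·213.5/1894 = 0.012588547
  → Var(ȳ_str) = 0.06180399.
Var(ȳ_srs) = (1 − 4349/35914)·476.9/4349 = 0.096378448.
deff = 0.06180399 / 0.096378448 = 0.6413.

0.6413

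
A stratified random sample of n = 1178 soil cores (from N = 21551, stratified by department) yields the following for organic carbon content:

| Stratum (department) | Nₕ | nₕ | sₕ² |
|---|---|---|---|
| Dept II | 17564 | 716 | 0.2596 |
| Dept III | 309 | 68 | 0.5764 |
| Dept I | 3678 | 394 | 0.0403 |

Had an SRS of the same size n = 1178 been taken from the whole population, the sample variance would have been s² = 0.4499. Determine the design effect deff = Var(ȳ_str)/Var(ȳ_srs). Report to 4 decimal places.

Var(ȳ_str) = Σ Wₕ²(1−fₕ)sₕ²/nₕ with Wₕ = Nₕ/21551:
  Dept II: (17564/21551)²·(1−716/17564)·0.2596/716 = 2.3100884 × 10^-4
  Dept III: (309/21551)²·(1−68/309)·0.5764/68 = 1.3591135 × 10^-6
  Dept I: (3678/21551)²·(1−394/3678)·0.0403/394 = 2.6600441 × 10^-6
  → Var(ȳ_str) = 2.35028 × 10^-4.
Var(ȳ_srs) = (1 − 1178/21551)·0.4499/1178 = 3.6104244 × 10^-4.
deff = (2.35028 × 10^-4) / (3.6104244 × 10^-4) = 0.6510.

0.6510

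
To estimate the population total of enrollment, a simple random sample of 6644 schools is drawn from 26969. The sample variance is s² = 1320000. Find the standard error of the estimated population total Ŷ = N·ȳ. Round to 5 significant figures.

330000

Var(Ŷ) = N²·Var(ȳ) = N²·(1 − n/N)·s²/n.
f = 6644/26969 = 0.24635693; Var(ȳ) = 0.75364307·1320000/6644 = 149.73041.
Var(Ŷ) = 26969² · 149.73041 = 1.0890296 × 10^11.
SE(Ŷ) = √(1.0890296 × 10^11) = 330000.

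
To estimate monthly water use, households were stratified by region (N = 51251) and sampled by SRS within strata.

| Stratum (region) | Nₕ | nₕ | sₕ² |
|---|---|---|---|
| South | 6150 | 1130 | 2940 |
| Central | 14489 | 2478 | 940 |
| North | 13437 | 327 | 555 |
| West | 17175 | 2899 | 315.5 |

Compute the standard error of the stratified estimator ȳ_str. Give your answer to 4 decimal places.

Var(ȳ_str) = Σₕ Wₕ²(1 − fₕ)sₕ²/nₕ with Wₕ = Nₕ/N, N = 51251.
South: Wₕ = 0.11999766; term = 0.11999766²·(1 − 0.18373984)·2940/1130 = 0.030580391.
Central: Wₕ = 0.28270668; term = 0.28270668²·(1 − 0.17102630)·940/2478 = 0.025132717.
North: Wₕ = 0.26218025; term = 0.26218025²·(1 − 0.02433579)·555/327 = 0.11382707.
West: Wₕ = 0.33511541; term = 0.33511541²·(1 − 0.16879185)·315.5/2899 = 0.010158972.
Sum = 0.17969915.
SE = √(0.17969915) = 0.4239.

0.4239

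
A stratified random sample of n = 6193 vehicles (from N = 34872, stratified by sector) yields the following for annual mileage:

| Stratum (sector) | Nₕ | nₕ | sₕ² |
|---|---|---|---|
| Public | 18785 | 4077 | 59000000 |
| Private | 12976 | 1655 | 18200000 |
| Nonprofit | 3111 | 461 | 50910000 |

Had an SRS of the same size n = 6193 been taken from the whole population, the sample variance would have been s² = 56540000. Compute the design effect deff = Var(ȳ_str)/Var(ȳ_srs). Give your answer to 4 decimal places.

0.7145

Var(ȳ_str) = Σ Wₕ²(1−fₕ)sₕ²/nₕ with Wₕ = Nₕ/34872:
  Public: (18785/34872)²·(1−4077/18785)·59000000/4077 = 3287.9288
  Private: (12976/34872)²·(1−1655/12976)·18200000/1655 = 1328.4503
  Nonprofit: (3111/34872)²·(1−461/3111)·50910000/461 = 748.67675
  → Var(ȳ_str) = 5365.0559.
Var(ȳ_srs) = (1 − 6193/34872)·56540000/6193 = 7508.3044.
deff = 5365.0559 / 7508.3044 = 0.7145.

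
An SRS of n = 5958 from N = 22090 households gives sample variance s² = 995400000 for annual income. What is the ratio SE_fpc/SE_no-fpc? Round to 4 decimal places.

0.8546

f = n/N = 5958/22090 = 0.26971480.
SE_no-fpc = √(s²/n) = 408.74134; SE_fpc = √((1−f)s²/n) = 349.29697.
Ratio = √(1−f) = 0.85456726.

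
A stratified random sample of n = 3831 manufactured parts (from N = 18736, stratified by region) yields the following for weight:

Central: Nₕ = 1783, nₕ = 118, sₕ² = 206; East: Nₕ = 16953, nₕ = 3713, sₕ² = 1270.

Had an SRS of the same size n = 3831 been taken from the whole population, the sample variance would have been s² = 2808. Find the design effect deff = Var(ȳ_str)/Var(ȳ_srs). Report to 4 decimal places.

Var(ȳ_str) = Σ Wₕ²(1−fₕ)sₕ²/nₕ with Wₕ = Nₕ/18736:
  Central: (1783/18736)²·(1−118/1783)·206/118 = 0.014763762
  East: (16953/18736)²·(1−3713/16953)·1270/3713 = 0.21870543
  → Var(ȳ_str) = 0.23346919.
Var(ȳ_srs) = (1 − 3831/18736)·2808/3831 = 0.58309599.
deff = 0.23346919 / 0.58309599 = 0.4004.

0.4004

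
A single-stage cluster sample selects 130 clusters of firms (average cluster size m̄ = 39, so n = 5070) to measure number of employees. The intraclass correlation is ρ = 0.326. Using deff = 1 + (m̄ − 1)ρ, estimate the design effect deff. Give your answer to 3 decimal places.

13.388

deff = 1 + (39 − 1)·0.326 = 1 + 12.388 = 13.388.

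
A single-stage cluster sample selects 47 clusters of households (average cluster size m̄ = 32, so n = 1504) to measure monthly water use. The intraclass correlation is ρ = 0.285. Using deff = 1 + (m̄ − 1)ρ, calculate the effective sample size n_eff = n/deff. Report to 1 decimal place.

152.9

deff = 1 + (32 − 1)·0.285 = 1 + 8.835 = 9.835.
n_eff = 1504 / 9.835 = 152.9.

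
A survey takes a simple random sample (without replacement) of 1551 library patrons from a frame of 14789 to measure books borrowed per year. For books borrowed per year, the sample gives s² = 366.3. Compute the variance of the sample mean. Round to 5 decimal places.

Under SRS without replacement, Var(ȳ) = (1 − f)·s²/n with f = n/N = 1551/14789 = 0.10487525.
Var(ȳ) = (1 − 0.10487525)·366.3/1551 = 0.89512475·0.23617021 = 0.2114018.

0.21140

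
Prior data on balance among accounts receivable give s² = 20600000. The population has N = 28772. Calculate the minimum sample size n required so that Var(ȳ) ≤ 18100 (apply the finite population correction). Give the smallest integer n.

Without fpc, n₀ = s²/D = 20600000/18100 = 1138.1215.
With fpc, (1 − n/N)·s²/n ≤ D requires n ≥ n₀/(1 + n₀/N) = 1138.1215/(1 + 1138.1215/28772) = 1094.8144.
Rounding up, n = 1095.

1095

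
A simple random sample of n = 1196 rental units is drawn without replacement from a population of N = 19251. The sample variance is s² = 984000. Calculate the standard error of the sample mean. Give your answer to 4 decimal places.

27.7782

Under SRS without replacement, Var(ȳ) = (1 − f)·s²/n with f = n/N = 1196/19251 = 0.06212664.
Var(ȳ) = (1 − 0.06212664)·984000/1196 = 0.93787336·822.74247 = 771.62825.
SE(ȳ) = √(771.62825) = 27.7782.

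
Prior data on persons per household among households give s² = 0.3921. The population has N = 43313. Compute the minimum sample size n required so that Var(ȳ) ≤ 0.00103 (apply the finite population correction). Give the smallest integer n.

Without fpc, n₀ = s²/D = 0.3921/0.00103 = 380.6796.
With fpc, (1 − n/N)·s²/n ≤ D requires n ≥ n₀/(1 + n₀/N) = 380.6796/(1 + 380.6796/43313) = 377.3629.
Rounding up, n = 378.

378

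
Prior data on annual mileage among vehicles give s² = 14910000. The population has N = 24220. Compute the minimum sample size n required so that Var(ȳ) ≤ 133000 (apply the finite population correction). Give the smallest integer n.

Without fpc, n₀ = s²/D = 14910000/133000 = 112.1053.
With fpc, (1 − n/N)·s²/n ≤ D requires n ≥ n₀/(1 + n₀/N) = 112.1053/(1 + 112.1053/24220) = 111.5888.
Rounding up, n = 112.

112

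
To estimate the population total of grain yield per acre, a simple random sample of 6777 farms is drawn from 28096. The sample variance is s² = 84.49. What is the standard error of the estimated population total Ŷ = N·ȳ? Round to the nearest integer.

Var(Ŷ) = N²·Var(ȳ) = N²·(1 − n/N)·s²/n.
f = 6777/28096 = 0.24120871; Var(ȳ) = 0.75879129·84.49/6777 = 0.0094599787.
Var(Ŷ) = 28096² · 0.0094599787 = 7.4675673 × 10^6.
SE(Ŷ) = √(7.4675673 × 10^6) = 2733.

2733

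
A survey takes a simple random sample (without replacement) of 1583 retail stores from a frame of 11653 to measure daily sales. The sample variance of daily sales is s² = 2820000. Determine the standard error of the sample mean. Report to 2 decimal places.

Under SRS without replacement, Var(ȳ) = (1 − f)·s²/n with f = n/N = 1583/11653 = 0.13584485.
Var(ȳ) = (1 − 0.13584485)·2820000/1583 = 0.86415515·1781.4277 = 1539.4299.
SE(ȳ) = √(1539.4299) = 39.24.

39.24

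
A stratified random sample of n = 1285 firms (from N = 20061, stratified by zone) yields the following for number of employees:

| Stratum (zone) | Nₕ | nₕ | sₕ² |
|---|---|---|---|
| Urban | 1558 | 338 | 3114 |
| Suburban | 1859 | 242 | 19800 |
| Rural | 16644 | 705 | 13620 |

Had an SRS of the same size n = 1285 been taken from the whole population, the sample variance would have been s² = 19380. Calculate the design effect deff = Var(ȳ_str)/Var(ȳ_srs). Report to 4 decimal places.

0.9486

Var(ȳ_str) = Σ Wₕ²(1−fₕ)sₕ²/nₕ with Wₕ = Nₕ/20061:
  Urban: (1558/20061)²·(1−338/1558)·3114/338 = 0.043513502
  Suburban: (1859/20061)²·(1−242/1859)·19800/242 = 0.61113067
  Rural: (16644/20061)²·(1−705/16644)·13620/705 = 12.735078
  → Var(ȳ_str) = 13.389722.
Var(ȳ_srs) = (1 − 1285/20061)·19380/1285 = 14.115659.
deff = 13.389722 / 14.115659 = 0.9486.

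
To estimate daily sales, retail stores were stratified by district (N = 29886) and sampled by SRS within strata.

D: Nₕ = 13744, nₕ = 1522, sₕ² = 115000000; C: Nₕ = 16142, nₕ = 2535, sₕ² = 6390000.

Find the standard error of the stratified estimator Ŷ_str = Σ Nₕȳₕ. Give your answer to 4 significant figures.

Var(Ŷ_str) = Σₕ Nₕ²(1 − fₕ)sₕ²/nₕ.
D: 13744²·(1 − 1522/13744)·115000000/1522 = 1.269225 × 10^13.
C: 16142²·(1 − 2535/16142)·6390000/2535 = 5.5365933 × 10^11.
Sum = 1.3245909 × 10^13.
SE = √(1.3245909 × 10^13) = 3.639 × 10^6.

3.639 × 10^6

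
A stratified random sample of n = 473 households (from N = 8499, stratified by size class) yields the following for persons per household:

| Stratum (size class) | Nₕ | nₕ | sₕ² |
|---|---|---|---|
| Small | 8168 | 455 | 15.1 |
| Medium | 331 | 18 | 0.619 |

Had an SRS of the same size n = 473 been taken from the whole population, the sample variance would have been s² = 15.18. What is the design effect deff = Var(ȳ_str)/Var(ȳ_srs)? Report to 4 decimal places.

Var(ȳ_str) = Σ Wₕ²(1−fₕ)sₕ²/nₕ with Wₕ = Nₕ/8499:
  Small: (8168/8499)²·(1−455/8168)·15.1/455 = 0.028944693
  Medium: (331/8499)²·(1−18/331)·0.619/18 = 4.9323606 × 10^-5
  → Var(ȳ_str) = 0.028994017.
Var(ȳ_srs) = (1 − 473/8499)·15.18/473 = 0.030306931.
deff = 0.028994017 / 0.030306931 = 0.9567.

0.9567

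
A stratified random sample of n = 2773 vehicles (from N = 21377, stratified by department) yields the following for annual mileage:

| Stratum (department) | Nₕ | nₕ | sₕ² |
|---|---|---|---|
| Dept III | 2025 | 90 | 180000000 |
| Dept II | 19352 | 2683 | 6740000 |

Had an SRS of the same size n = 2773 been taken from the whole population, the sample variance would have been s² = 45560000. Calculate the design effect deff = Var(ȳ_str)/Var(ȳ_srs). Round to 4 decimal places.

1.3234

Var(ȳ_str) = Σ Wₕ²(1−fₕ)sₕ²/nₕ with Wₕ = Nₕ/21377:
  Dept III: (2025/21377)²·(1−90/2025)·180000000/90 = 17149.145
  Dept II: (19352/21377)²·(1−2683/19352)·6740000/2683 = 1773.2955
  → Var(ȳ_str) = 18922.441.
Var(ȳ_srs) = (1 − 2773/21377)·45560000/2773 = 14298.597.
deff = 18922.441 / 14298.597 = 1.3234.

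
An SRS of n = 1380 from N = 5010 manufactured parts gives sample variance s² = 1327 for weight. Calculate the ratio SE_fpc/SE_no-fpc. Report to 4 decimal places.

0.8512

f = n/N = 1380/5010 = 0.27544910.
SE_no-fpc = √(s²/n) = 0.9806091; SE_fpc = √((1−f)s²/n) = 0.83469991.
Ratio = √(1−f) = 0.85120556.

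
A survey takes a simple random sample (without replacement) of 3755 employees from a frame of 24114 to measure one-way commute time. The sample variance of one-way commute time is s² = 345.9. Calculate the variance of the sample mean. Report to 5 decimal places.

Under SRS without replacement, Var(ȳ) = (1 − f)·s²/n with f = n/N = 3755/24114 = 0.15571867.
Var(ȳ) = (1 − 0.15571867)·345.9/3755 = 0.84428133·0.092117177 = 0.077772813.

0.07777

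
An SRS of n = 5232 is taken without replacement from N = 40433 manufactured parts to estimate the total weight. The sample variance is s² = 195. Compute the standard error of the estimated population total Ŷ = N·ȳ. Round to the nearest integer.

Var(Ŷ) = N²·Var(ȳ) = N²·(1 − n/N)·s²/n.
f = 5232/40433 = 0.12939925; Var(ȳ) = 0.87060075·195/5232 = 0.032447849.
Var(Ŷ) = 40433² · 0.032447849 = 5.3046636 × 10^7.
SE(Ŷ) = √(5.3046636 × 10^7) = 7283.

7283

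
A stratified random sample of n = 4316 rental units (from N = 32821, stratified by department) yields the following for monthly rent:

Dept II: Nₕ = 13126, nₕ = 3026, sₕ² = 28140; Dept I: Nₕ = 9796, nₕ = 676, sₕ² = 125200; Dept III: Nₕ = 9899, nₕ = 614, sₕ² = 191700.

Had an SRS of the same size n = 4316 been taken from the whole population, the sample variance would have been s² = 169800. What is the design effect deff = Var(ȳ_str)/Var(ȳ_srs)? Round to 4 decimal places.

1.2627

Var(ȳ_str) = Σ Wₕ²(1−fₕ)sₕ²/nₕ with Wₕ = Nₕ/32821:
  Dept II: (13126/32821)²·(1−3026/13126)·28140/3026 = 1.1444724
  Dept I: (9796/32821)²·(1−676/9796)·125200/676 = 15.360227
  Dept III: (9899/32821)²·(1−614/9899)·191700/614 = 26.639334
  → Var(ȳ_str) = 43.144033.
Var(ȳ_srs) = (1 − 4316/32821)·169800/4316 = 34.168466.
deff = 43.144033 / 34.168466 = 1.2627.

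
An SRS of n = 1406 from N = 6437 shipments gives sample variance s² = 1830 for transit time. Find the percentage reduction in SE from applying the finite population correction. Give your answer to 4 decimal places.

11.5933

f = n/N = 1406/6437 = 0.21842473.
SE_no-fpc = √(s²/n) = 1.1408614; SE_fpc = √((1−f)s²/n) = 1.0085984.
Ratio = √(1−f) = 0.88406746. Reduction = 100·(1 − 0.88406746) = 11.5933%.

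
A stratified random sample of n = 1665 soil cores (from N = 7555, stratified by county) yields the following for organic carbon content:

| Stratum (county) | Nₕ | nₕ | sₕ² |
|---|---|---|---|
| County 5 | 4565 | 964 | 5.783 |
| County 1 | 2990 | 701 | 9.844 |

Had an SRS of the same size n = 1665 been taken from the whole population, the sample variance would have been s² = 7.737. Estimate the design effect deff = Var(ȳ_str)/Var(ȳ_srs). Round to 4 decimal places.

0.9417

Var(ȳ_str) = Σ Wₕ²(1−fₕ)sₕ²/nₕ with Wₕ = Nₕ/7555:
  County 5: (4565/7555)²·(1−964/4565)·5.783/964 = 0.0017277111
  County 1: (2990/7555)²·(1−701/2990)·9.844/701 = 0.0016838431
  → Var(ȳ_str) = 0.0034115542.
Var(ȳ_srs) = (1 − 1665/7555)·7.737/1665 = 0.0036227568.
deff = 0.0034115542 / 0.0036227568 = 0.9417.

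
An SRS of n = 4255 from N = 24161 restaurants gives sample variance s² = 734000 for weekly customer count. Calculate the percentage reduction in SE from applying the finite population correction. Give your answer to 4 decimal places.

9.2316

f = n/N = 4255/24161 = 0.17611026.
SE_no-fpc = √(s²/n) = 13.134037; SE_fpc = √((1−f)s²/n) = 11.921552.
Ratio = √(1−f) = 0.90768372. Reduction = 100·(1 − 0.90768372) = 9.2316%.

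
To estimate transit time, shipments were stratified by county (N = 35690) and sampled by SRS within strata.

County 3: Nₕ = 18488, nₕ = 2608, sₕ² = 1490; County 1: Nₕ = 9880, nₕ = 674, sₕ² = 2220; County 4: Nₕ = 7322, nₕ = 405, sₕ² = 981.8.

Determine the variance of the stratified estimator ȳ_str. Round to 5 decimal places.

Var(ȳ_str) = Σₕ Wₕ²(1 − fₕ)sₕ²/nₕ with Wₕ = Nₕ/N, N = 35690.
County 3: Wₕ = 0.51801625; term = 0.51801625²·(1 − 0.14106447)·1490/2608 = 0.13168188.
County 1: Wₕ = 0.27682824; term = 0.27682824²·(1 − 0.06821862)·2220/674 = 0.2351949.
County 4: Wₕ = 0.20515551; term = 0.20515551²·(1 − 0.05531276)·981.8/405 = 0.096387876.
Sum = 0.46326466.

0.46326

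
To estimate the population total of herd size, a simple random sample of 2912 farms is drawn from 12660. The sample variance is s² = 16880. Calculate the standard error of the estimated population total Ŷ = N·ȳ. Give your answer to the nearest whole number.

Var(Ŷ) = N²·Var(ȳ) = N²·(1 − n/N)·s²/n.
f = 2912/12660 = 0.23001580; Var(ȳ) = 0.76998420·16880/2912 = 4.46337.
Var(Ŷ) = 12660² · 4.46337 = 7.153693 × 10^8.
SE(Ŷ) = √(7.153693 × 10^8) = 26746.

26746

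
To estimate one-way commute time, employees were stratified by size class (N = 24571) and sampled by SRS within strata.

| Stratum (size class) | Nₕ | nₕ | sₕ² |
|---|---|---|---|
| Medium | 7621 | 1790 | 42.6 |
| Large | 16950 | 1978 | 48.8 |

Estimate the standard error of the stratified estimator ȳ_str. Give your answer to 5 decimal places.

0.11010

Var(ȳ_str) = Σₕ Wₕ²(1 − fₕ)sₕ²/nₕ with Wₕ = Nₕ/N, N = 24571.
Medium: Wₕ = 0.31016239; term = 0.31016239²·(1 − 0.23487731)·42.6/1790 = 0.0017517249.
Large: Wₕ = 0.68983761; term = 0.68983761²·(1 − 0.11669617)·48.8/1978 = 0.010370445.
Sum = 0.01212217.
SE = √(0.01212217) = 0.11010.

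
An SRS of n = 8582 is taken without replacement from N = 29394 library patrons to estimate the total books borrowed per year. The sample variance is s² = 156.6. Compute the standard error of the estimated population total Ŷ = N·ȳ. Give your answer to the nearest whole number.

3341

Var(Ŷ) = N²·Var(ȳ) = N²·(1 − n/N)·s²/n.
f = 8582/29394 = 0.29196435; Var(ȳ) = 0.70803565·156.6/8582 = 0.012919877.
Var(Ŷ) = 29394² · 0.012919877 = 1.1162867 × 10^7.
SE(Ŷ) = √(1.1162867 × 10^7) = 3341.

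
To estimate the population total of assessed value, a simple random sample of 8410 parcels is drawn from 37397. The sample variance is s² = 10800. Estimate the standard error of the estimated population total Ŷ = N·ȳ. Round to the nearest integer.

Var(Ŷ) = N²·Var(ȳ) = N²·(1 − n/N)·s²/n.
f = 8410/37397 = 0.22488435; Var(ȳ) = 0.77511565·10800/8410 = 0.99539227.
Var(Ŷ) = 37397² · 0.99539227 = 1.3920915 × 10^9.
SE(Ŷ) = √(1.3920915 × 10^9) = 37311.

37311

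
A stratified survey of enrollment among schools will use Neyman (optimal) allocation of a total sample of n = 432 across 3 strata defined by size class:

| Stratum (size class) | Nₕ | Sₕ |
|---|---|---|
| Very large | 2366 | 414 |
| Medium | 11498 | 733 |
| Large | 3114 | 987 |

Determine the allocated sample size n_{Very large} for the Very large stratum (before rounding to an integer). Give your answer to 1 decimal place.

Neyman allocation: nₕ = n·NₕSₕ / Σⱼ NⱼSⱼ.
Σ NⱼSⱼ = 2366·414 + 11498·733 + 3114·987 = 1.2481076 × 10^7.
n_{Very large} = 432·2366·414 / (1.2481076 × 10^7) = 33.9.

33.9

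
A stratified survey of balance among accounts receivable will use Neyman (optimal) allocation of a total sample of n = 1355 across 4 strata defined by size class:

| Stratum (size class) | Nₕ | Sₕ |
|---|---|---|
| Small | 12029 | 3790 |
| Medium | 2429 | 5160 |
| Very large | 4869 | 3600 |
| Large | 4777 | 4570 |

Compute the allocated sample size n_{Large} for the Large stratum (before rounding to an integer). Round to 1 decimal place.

Neyman allocation: nₕ = n·NₕSₕ / Σⱼ NⱼSⱼ.
Σ NⱼSⱼ = 12029·3790 + 2429·5160 + 4869·3600 + 4777·4570 = 9.748284 × 10^7.
n_{Large} = 1355·4777·4570 / (9.748284 × 10^7) = 303.4.

303.4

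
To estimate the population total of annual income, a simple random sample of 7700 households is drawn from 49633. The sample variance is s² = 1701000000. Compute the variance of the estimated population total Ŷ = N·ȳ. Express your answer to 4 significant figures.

Var(Ŷ) = N²·Var(ȳ) = N²·(1 − n/N)·s²/n.
f = 7700/49633 = 0.15513872; Var(ȳ) = 0.84486128·1701000000/7700 = 186637.54.
Var(Ŷ) = 49633² · 186637.54 = 4.5976939 × 10^14.

4.598 × 10^14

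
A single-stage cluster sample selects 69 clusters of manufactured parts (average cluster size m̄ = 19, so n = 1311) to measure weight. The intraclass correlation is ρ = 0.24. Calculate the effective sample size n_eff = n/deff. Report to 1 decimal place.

deff = 1 + (19 − 1)·0.24 = 1 + 4.32 = 5.32.
n_eff = 1311 / 5.32 = 246.4.

246.4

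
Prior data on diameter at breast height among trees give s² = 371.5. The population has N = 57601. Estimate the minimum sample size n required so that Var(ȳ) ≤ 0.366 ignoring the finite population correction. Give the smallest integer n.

Without fpc, n₀ = s²/D = 371.5/0.366 = 1015.0273.
Rounding up, n = 1016.

1016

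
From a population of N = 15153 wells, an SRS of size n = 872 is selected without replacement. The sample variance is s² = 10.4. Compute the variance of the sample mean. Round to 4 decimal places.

0.0112

Under SRS without replacement, Var(ȳ) = (1 − f)·s²/n with f = n/N = 872/15153 = 0.05754636.
Var(ȳ) = (1 − 0.05754636)·10.4/872 = 0.94245364·0.011926606 = 0.011240273.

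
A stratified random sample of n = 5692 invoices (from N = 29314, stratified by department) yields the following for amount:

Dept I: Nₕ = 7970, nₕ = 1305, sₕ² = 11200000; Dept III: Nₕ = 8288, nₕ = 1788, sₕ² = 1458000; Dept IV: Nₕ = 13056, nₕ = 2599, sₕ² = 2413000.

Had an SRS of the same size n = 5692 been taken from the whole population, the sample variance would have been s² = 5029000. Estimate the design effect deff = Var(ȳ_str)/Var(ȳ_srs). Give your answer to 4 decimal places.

1.0242

Var(ȳ_str) = Σ Wₕ²(1−fₕ)sₕ²/nₕ with Wₕ = Nₕ/29314:
  Dept I: (7970/29314)²·(1−1305/7970)·11200000/1305 = 530.53717
  Dept III: (8288/29314)²·(1−1788/8288)·1458000/1788 = 51.121424
  Dept IV: (13056/29314)²·(1−2599/13056)·2413000/2599 = 147.50887
  → Var(ȳ_str) = 729.16746.
Var(ȳ_srs) = (1 − 5692/29314)·5029000/5692 = 711.96448.
deff = 729.16746 / 711.96448 = 1.0242.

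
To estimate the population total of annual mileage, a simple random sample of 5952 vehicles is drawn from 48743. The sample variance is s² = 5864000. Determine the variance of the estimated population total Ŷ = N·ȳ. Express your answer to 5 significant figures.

2.0549 × 10^12

Var(Ŷ) = N²·Var(ȳ) = N²·(1 − n/N)·s²/n.
f = 5952/48743 = 0.12210984; Var(ȳ) = 0.87789016·5864000/5952 = 864.9106.
Var(Ŷ) = 48743² · 864.9106 = 2.0549238 × 10^12.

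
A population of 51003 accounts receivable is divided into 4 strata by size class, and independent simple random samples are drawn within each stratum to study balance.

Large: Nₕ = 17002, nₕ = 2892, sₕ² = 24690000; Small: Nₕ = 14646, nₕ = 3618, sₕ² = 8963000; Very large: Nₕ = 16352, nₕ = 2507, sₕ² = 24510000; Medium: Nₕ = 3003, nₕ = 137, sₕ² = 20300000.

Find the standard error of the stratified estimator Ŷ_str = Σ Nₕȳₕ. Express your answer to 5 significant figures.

Var(Ŷ_str) = Σₕ Nₕ²(1 − fₕ)sₕ²/nₕ.
Large: 17002²·(1 − 2892/17002)·24690000/2892 = 2.0480937 × 10^12.
Small: 14646²·(1 − 3618/14646)·8963000/3618 = 4.0012955 × 10^11.
Very large: 16352²·(1 − 2507/16352)·24510000/2507 = 2.2133639 × 10^12.
Medium: 3003²·(1 − 137/3003)·20300000/137 = 1.2752842 × 10^12.
Sum = 5.9368714 × 10^12.
SE = √(5.9368714 × 10^12) = 2.4366 × 10^6.

2.4366 × 10^6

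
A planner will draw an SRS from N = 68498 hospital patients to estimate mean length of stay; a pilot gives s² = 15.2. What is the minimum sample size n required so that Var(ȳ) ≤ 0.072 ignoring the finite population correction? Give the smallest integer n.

Without fpc, n₀ = s²/D = 15.2/0.072 = 211.1111.
Rounding up, n = 212.

212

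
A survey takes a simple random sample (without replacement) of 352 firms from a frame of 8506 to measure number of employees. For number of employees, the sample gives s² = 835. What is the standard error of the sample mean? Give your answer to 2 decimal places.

Under SRS without replacement, Var(ȳ) = (1 − f)·s²/n with f = n/N = 352/8506 = 0.04138255.
Var(ȳ) = (1 − 0.04138255)·835/352 = 0.95861745·2.3721591 = 2.2739931.
SE(ȳ) = √(2.2739931) = 1.51.

1.51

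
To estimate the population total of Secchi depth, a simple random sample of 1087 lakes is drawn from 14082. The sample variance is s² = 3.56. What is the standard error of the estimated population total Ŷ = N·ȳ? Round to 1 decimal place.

Var(Ŷ) = N²·Var(ȳ) = N²·(1 − n/N)·s²/n.
f = 1087/14082 = 0.07719074; Var(ȳ) = 0.92280926·3.56/1087 = 0.003022264.
Var(Ŷ) = 14082² · 0.003022264 = 599323.18.
SE(Ŷ) = √(599323.18) = 774.2.

774.2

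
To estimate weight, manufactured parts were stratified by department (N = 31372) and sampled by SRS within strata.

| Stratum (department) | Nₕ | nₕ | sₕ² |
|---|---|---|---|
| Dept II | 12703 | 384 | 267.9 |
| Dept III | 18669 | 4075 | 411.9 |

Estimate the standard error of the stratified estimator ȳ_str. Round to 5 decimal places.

0.37271

Var(ȳ_str) = Σₕ Wₕ²(1 − fₕ)sₕ²/nₕ with Wₕ = Nₕ/N, N = 31372.
Dept II: Wₕ = 0.40491521; term = 0.40491521²·(1 − 0.03022908)·267.9/384 = 0.1109274.
Dept III: Wₕ = 0.59508479; term = 0.59508479²·(1 − 0.21827629)·411.9/4075 = 0.027981769.
Sum = 0.13890917.
SE = √(0.13890917) = 0.37271.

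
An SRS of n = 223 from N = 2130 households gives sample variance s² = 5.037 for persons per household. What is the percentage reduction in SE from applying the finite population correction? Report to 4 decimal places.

5.3794

f = n/N = 223/2130 = 0.10469484.
SE_no-fpc = √(s²/n) = 0.1502912; SE_fpc = √((1−f)s²/n) = 0.14220638.
Ratio = √(1−f) = 0.94620567. Reduction = 100·(1 − 0.94620567) = 5.3794%.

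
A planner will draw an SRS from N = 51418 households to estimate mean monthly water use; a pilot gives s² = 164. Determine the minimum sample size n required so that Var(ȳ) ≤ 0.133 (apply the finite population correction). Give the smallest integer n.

Without fpc, n₀ = s²/D = 164/0.133 = 1233.0827.
With fpc, (1 − n/N)·s²/n ≤ D requires n ≥ n₀/(1 + n₀/N) = 1233.0827/(1 + 1233.0827/51418) = 1204.2040.
Rounding up, n = 1205.

1205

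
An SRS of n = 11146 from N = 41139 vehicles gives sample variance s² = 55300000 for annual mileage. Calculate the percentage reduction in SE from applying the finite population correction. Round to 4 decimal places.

f = n/N = 11146/41139 = 0.27093512.
SE_no-fpc = √(s²/n) = 70.437356; SE_fpc = √((1−f)s²/n) = 60.143145.
Ratio = √(1−f) = 0.85385296. Reduction = 100·(1 − 0.85385296) = 14.6147%.

14.6147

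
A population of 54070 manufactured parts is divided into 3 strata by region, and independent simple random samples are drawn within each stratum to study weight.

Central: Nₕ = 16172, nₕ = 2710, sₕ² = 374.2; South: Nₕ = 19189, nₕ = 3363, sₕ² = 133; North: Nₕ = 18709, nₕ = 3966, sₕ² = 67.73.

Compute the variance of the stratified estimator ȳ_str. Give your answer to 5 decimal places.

0.01600

Var(ȳ_str) = Σₕ Wₕ²(1 − fₕ)sₕ²/nₕ with Wₕ = Nₕ/N, N = 54070.
Central: Wₕ = 0.29909377; term = 0.29909377²·(1 − 0.16757358)·374.2/2710 = 0.010282414.
South: Wₕ = 0.35489181; term = 0.35489181²·(1 − 0.17525666)·133/3363 = 0.0041080483.
North: Wₕ = 0.34601443; term = 0.34601443²·(1 − 0.21198354)·67.73/3966 = 0.0016112097.
Sum = 0.016001672.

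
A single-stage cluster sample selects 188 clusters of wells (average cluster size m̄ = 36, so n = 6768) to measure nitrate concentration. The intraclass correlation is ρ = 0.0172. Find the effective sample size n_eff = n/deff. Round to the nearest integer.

deff = 1 + (36 − 1)·0.0172 = 1 + 0.602 = 1.602.
n_eff = 6768 / 1.602 = 4225.

4225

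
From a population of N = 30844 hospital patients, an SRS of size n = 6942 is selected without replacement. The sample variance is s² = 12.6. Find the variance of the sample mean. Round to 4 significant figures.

Under SRS without replacement, Var(ȳ) = (1 − f)·s²/n with f = n/N = 6942/30844 = 0.22506808.
Var(ȳ) = (1 − 0.22506808)·12.6/6942 = 0.77493192·0.0018150389 = 0.0014065316.

0.001407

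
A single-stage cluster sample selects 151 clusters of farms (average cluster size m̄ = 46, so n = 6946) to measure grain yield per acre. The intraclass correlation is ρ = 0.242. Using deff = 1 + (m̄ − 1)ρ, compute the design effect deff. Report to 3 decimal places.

deff = 1 + (46 − 1)·0.242 = 1 + 10.89 = 11.89.

11.890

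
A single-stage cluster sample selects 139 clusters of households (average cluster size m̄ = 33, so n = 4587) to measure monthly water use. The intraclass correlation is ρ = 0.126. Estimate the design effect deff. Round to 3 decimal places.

5.032

deff = 1 + (33 − 1)·0.126 = 1 + 4.032 = 5.032.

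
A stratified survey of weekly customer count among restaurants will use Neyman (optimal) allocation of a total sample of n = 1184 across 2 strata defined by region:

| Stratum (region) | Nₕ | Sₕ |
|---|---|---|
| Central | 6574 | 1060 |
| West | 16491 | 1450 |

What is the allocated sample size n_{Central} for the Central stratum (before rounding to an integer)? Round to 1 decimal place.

267.2

Neyman allocation: nₕ = n·NₕSₕ / Σⱼ NⱼSⱼ.
Σ NⱼSⱼ = 6574·1060 + 16491·1450 = 3.088039 × 10^7.
n_{Central} = 1184·6574·1060 / (3.088039 × 10^7) = 267.2.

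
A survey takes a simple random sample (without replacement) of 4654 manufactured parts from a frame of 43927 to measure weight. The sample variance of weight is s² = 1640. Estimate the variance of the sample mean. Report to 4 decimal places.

Under SRS without replacement, Var(ȳ) = (1 − f)·s²/n with f = n/N = 4654/43927 = 0.10594851.
Var(ȳ) = (1 − 0.10594851)·1640/4654 = 0.89405149·0.35238505 = 0.31505038.

0.3151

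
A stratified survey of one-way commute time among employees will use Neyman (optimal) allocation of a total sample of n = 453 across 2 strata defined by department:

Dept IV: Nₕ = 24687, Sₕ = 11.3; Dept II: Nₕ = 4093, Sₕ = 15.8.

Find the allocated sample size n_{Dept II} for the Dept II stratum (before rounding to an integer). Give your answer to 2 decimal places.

Neyman allocation: nₕ = n·NₕSₕ / Σⱼ NⱼSⱼ.
Σ NⱼSⱼ = 24687·11.3 + 4093·15.8 = 343632.5.
n_{Dept II} = 453·4093·15.8 / 343632.5 = 85.25.

85.25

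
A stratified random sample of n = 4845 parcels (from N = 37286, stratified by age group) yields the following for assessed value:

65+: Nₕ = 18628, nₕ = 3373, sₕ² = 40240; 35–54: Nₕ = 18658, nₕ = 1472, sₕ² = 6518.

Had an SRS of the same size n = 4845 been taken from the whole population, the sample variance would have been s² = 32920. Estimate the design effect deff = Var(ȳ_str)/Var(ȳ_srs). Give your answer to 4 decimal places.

Var(ȳ_str) = Σ Wₕ²(1−fₕ)sₕ²/nₕ with Wₕ = Nₕ/37286:
  65+: (18628/37286)²·(1−3373/18628)·40240/3373 = 2.4385321
  35–54: (18658/37286)²·(1−1472/18658)·6518/1472 = 1.0213036
  → Var(ȳ_str) = 3.4598357.
Var(ȳ_srs) = (1 − 4845/37286)·32920/4845 = 5.9117285.
deff = 3.4598357 / 5.9117285 = 0.5852.

0.5852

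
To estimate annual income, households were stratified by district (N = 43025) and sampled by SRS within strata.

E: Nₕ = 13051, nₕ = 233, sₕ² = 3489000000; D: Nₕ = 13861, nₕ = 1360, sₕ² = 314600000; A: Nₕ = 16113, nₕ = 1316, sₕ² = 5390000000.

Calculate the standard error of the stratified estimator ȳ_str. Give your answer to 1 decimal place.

Var(ȳ_str) = Σₕ Wₕ²(1 − fₕ)sₕ²/nₕ with Wₕ = Nₕ/N, N = 43025.
E: Wₕ = 0.30333527; term = 0.30333527²·(1 − 0.01785304)·3489000000/233 = 1.3532167 × 10^6.
D: Wₕ = 0.32216153; term = 0.32216153²·(1 − 0.09811702)·314600000/1360 = 21652.965.
A: Wₕ = 0.37450320; term = 0.37450320²·(1 − 0.08167318)·5390000000/1316 = 527522.76.
Sum = 1.9023924 × 10^6.
SE = √(1.9023924 × 10^6) = 1379.3.

1379.3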